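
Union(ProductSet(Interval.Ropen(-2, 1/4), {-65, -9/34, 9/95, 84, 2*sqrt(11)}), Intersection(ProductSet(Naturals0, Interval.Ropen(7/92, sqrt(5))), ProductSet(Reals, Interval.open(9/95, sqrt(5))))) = Union(ProductSet(Interval.Ropen(-2, 1/4), {-65, -9/34, 9/95, 84, 2*sqrt(11)}), ProductSet(Naturals0, Interval.open(9/95, sqrt(5))))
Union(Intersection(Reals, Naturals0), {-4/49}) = Union({-4/49}, Naturals0)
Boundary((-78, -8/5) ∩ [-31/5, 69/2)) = {-31/5, -8/5}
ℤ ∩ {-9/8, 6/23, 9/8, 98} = {98}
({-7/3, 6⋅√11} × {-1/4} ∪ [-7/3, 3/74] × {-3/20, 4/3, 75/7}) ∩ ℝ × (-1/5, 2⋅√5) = [-7/3, 3/74] × {-3/20, 4/3}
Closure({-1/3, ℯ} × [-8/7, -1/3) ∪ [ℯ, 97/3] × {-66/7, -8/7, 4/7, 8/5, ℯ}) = ({-1/3, ℯ} × [-8/7, -1/3]) ∪ ([ℯ, 97/3] × {-66/7, -8/7, 4/7, 8/5, ℯ})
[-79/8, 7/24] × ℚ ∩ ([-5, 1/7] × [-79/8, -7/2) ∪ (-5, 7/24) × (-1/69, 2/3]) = ([-5, 1/7] × (ℚ ∩ [-79/8, -7/2))) ∪ ((-5, 7/24) × (ℚ ∩ (-1/69, 2/3]))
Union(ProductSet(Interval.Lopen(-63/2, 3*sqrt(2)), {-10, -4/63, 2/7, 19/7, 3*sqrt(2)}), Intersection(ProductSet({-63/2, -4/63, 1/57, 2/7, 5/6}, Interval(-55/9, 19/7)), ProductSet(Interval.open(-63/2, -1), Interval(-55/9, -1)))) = ProductSet(Interval.Lopen(-63/2, 3*sqrt(2)), {-10, -4/63, 2/7, 19/7, 3*sqrt(2)})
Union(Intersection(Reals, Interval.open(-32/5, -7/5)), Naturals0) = Union(Interval.open(-32/5, -7/5), Naturals0)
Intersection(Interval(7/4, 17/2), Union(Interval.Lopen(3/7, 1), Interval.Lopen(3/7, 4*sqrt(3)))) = Interval(7/4, 4*sqrt(3))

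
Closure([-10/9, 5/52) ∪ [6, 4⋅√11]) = [-10/9, 5/52] ∪ [6, 4⋅√11]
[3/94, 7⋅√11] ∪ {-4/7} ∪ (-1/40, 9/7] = {-4/7} ∪ (-1/40, 7⋅√11]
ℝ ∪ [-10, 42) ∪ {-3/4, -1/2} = (-∞, ∞)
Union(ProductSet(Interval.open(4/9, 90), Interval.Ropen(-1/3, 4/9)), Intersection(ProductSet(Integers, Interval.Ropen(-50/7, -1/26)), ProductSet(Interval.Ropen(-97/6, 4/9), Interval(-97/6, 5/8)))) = Union(ProductSet(Interval.open(4/9, 90), Interval.Ropen(-1/3, 4/9)), ProductSet(Range(-16, 1, 1), Interval.Ropen(-50/7, -1/26)))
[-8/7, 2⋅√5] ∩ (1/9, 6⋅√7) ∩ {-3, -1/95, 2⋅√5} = {2⋅√5}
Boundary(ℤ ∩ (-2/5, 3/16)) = {0}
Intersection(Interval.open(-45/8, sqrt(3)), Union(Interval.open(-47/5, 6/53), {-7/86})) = Interval.open(-45/8, 6/53)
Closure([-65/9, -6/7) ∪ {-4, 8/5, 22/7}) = [-65/9, -6/7] ∪ {8/5, 22/7}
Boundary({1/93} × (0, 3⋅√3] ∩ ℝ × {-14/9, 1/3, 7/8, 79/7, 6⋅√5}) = {1/93} × {1/3, 7/8}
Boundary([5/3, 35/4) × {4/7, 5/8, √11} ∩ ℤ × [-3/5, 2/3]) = {2, 3, …, 8} × {4/7, 5/8}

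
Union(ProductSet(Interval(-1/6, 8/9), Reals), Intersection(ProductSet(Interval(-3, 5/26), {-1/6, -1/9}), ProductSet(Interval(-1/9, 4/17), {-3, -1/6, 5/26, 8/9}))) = ProductSet(Interval(-1/6, 8/9), Reals)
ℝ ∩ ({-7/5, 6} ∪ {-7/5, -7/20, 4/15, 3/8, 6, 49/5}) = {-7/5, -7/20, 4/15, 3/8, 6, 49/5}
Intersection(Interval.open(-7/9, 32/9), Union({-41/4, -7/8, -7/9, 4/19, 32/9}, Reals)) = Interval.open(-7/9, 32/9)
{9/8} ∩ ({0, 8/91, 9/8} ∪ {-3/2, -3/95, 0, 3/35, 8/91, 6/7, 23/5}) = {9/8}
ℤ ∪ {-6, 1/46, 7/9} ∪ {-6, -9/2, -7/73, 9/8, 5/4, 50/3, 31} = ℤ ∪ {-9/2, -7/73, 1/46, 7/9, 9/8, 5/4, 50/3}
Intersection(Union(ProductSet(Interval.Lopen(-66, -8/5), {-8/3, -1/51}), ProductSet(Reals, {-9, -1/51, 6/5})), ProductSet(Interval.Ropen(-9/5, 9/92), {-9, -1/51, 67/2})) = ProductSet(Interval.Ropen(-9/5, 9/92), {-9, -1/51})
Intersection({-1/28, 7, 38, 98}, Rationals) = {-1/28, 7, 38, 98}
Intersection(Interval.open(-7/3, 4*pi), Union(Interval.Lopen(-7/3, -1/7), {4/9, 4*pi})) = Union({4/9}, Interval.Lopen(-7/3, -1/7))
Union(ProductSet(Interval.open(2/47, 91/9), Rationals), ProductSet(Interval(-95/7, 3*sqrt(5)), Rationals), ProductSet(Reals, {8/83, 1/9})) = Union(ProductSet(Interval.Ropen(-95/7, 91/9), Rationals), ProductSet(Reals, {8/83, 1/9}))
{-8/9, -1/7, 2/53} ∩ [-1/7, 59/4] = {-1/7, 2/53}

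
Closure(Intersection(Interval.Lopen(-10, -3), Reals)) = Interval(-10, -3)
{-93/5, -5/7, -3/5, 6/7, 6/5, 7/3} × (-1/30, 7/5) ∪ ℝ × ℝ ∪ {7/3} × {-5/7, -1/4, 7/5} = ℝ × ℝ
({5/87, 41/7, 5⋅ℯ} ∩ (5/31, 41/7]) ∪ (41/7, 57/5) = [41/7, 57/5)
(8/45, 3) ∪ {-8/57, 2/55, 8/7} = {-8/57, 2/55} ∪ (8/45, 3)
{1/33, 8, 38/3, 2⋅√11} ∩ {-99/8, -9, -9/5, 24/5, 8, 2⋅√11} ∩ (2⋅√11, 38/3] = {8}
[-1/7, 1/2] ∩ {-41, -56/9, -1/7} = {-1/7}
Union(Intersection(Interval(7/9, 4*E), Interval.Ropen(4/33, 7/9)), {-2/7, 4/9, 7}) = {-2/7, 4/9, 7}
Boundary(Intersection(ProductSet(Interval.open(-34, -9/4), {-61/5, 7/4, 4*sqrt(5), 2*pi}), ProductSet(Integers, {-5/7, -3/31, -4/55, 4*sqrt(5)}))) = ProductSet(Range(-33, -2, 1), {4*sqrt(5)})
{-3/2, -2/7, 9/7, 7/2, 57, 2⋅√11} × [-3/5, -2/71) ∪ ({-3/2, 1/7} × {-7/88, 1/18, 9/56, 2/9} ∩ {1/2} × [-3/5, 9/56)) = {-3/2, -2/7, 9/7, 7/2, 57, 2⋅√11} × [-3/5, -2/71)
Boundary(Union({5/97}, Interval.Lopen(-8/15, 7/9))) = {-8/15, 7/9}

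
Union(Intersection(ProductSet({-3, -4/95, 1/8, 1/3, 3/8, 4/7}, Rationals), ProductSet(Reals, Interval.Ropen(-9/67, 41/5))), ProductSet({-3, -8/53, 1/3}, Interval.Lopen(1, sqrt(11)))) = Union(ProductSet({-3, -8/53, 1/3}, Interval.Lopen(1, sqrt(11))), ProductSet({-3, -4/95, 1/8, 1/3, 3/8, 4/7}, Intersection(Interval.Ropen(-9/67, 41/5), Rationals)))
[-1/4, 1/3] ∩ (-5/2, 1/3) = [-1/4, 1/3)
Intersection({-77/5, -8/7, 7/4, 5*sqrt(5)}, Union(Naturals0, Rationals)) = {-77/5, -8/7, 7/4}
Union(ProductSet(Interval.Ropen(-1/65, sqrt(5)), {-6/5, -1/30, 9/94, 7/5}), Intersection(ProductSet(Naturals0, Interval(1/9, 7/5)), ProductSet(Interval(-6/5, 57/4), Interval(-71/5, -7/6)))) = ProductSet(Interval.Ropen(-1/65, sqrt(5)), {-6/5, -1/30, 9/94, 7/5})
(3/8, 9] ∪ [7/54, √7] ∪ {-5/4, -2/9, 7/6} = {-5/4, -2/9} ∪ [7/54, 9]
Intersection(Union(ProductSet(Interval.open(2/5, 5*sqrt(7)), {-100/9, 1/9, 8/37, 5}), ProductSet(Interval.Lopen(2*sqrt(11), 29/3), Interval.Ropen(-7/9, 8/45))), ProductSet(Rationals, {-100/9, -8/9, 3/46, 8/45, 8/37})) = Union(ProductSet(Intersection(Interval.open(2/5, 5*sqrt(7)), Rationals), {-100/9, 8/37}), ProductSet(Intersection(Interval.Lopen(2*sqrt(11), 29/3), Rationals), {3/46}))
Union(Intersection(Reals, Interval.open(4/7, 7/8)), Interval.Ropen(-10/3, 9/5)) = Interval.Ropen(-10/3, 9/5)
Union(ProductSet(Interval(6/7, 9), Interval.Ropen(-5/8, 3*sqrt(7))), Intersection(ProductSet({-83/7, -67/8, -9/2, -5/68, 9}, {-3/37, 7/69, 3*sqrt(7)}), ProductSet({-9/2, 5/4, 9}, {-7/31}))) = ProductSet(Interval(6/7, 9), Interval.Ropen(-5/8, 3*sqrt(7)))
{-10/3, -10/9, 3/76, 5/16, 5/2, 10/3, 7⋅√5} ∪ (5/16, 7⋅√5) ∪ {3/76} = {-10/3, -10/9, 3/76} ∪ [5/16, 7⋅√5]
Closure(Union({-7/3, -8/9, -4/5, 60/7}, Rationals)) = Reals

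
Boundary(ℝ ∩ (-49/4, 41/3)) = {-49/4, 41/3}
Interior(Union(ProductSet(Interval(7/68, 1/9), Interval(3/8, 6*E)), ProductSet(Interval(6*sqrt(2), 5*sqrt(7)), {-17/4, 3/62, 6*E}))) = ProductSet(Interval.open(7/68, 1/9), Interval.open(3/8, 6*E))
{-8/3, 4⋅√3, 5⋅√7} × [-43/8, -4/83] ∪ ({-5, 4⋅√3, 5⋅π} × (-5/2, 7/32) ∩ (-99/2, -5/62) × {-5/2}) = {-8/3, 4⋅√3, 5⋅√7} × [-43/8, -4/83]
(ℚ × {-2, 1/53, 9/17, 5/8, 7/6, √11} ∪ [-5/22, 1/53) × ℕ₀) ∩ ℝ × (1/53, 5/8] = ℚ × {9/17, 5/8}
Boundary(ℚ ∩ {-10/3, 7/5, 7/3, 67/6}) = {-10/3, 7/5, 7/3, 67/6}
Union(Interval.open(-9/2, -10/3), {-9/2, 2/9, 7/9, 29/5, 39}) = Union({2/9, 7/9, 29/5, 39}, Interval.Ropen(-9/2, -10/3))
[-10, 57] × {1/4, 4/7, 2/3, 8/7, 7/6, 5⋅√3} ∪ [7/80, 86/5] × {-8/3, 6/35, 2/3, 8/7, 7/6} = ([7/80, 86/5] × {-8/3, 6/35, 2/3, 8/7, 7/6}) ∪ ([-10, 57] × {1/4, 4/7, 2/3, 8/7, 7/6, 5⋅√3})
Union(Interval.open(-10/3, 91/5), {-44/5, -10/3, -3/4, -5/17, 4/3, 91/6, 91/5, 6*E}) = Union({-44/5}, Interval(-10/3, 91/5))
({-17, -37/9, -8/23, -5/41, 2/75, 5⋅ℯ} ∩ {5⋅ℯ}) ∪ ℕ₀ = ℕ₀ ∪ {5⋅ℯ}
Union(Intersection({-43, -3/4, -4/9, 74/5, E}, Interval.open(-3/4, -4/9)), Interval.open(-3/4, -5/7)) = Interval.open(-3/4, -5/7)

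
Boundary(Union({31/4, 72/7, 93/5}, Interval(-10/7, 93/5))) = {-10/7, 93/5}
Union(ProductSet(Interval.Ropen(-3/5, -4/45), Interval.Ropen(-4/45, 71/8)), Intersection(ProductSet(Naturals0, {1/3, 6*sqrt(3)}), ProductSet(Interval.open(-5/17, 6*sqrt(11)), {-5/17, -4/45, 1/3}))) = Union(ProductSet(Interval.Ropen(-3/5, -4/45), Interval.Ropen(-4/45, 71/8)), ProductSet(Range(0, 20, 1), {1/3}))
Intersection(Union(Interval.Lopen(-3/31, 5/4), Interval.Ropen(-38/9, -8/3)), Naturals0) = Range(0, 2, 1)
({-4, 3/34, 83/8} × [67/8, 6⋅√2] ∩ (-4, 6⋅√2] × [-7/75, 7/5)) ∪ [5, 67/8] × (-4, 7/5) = [5, 67/8] × (-4, 7/5)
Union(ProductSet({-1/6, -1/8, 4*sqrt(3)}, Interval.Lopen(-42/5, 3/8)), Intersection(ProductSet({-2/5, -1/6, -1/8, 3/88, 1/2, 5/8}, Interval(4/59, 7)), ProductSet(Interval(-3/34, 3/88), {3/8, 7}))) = Union(ProductSet({3/88}, {3/8, 7}), ProductSet({-1/6, -1/8, 4*sqrt(3)}, Interval.Lopen(-42/5, 3/8)))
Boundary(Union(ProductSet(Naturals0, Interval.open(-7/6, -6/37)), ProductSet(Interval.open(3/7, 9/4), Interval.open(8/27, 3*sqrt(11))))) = Union(ProductSet({3/7, 9/4}, Interval(8/27, 3*sqrt(11))), ProductSet(Interval(3/7, 9/4), {8/27, 3*sqrt(11)}), ProductSet(Naturals0, Interval(-7/6, -6/37)))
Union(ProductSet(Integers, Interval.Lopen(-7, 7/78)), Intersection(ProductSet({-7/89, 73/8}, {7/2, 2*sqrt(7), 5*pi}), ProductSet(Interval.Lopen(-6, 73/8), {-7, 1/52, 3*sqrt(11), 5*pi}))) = Union(ProductSet({-7/89, 73/8}, {5*pi}), ProductSet(Integers, Interval.Lopen(-7, 7/78)))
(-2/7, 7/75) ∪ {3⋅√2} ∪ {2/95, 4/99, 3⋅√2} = (-2/7, 7/75) ∪ {3⋅√2}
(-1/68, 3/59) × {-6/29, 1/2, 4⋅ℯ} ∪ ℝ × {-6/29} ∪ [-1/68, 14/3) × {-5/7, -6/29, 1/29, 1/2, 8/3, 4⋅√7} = (ℝ × {-6/29}) ∪ ((-1/68, 3/59) × {-6/29, 1/2, 4⋅ℯ}) ∪ ([-1/68, 14/3) × {-5/7, -6/29, 1/29, 1/2, 8/3, 4⋅√7})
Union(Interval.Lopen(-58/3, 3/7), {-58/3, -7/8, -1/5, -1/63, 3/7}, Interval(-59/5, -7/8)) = Interval(-58/3, 3/7)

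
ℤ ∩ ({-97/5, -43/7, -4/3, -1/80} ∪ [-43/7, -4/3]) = {-6, -5, …, -2}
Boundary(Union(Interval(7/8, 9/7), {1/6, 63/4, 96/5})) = {1/6, 7/8, 9/7, 63/4, 96/5}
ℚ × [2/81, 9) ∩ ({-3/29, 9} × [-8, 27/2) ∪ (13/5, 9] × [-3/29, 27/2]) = ({-3/29} ∪ (ℚ ∩ (13/5, 9])) × [2/81, 9)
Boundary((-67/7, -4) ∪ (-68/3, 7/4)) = {-68/3, 7/4}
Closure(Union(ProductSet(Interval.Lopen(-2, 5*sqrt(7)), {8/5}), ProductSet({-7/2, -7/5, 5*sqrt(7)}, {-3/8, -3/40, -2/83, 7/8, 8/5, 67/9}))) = Union(ProductSet({-7/2, -7/5, 5*sqrt(7)}, {-3/8, -3/40, -2/83, 7/8, 8/5, 67/9}), ProductSet(Interval(-2, 5*sqrt(7)), {8/5}))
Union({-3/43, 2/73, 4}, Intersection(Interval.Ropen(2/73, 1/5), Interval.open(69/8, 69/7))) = {-3/43, 2/73, 4}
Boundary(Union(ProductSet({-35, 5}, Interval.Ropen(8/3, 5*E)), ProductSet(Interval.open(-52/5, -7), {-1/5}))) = Union(ProductSet({-35, 5}, Interval(8/3, 5*E)), ProductSet(Interval(-52/5, -7), {-1/5}))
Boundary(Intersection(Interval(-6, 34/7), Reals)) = {-6, 34/7}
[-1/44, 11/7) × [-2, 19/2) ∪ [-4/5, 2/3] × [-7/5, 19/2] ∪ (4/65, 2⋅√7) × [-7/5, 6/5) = ([-4/5, 2/3] × [-7/5, 19/2]) ∪ ([-1/44, 11/7) × [-2, 19/2)) ∪ ((4/65, 2⋅√7) × [-7/5, 6/5))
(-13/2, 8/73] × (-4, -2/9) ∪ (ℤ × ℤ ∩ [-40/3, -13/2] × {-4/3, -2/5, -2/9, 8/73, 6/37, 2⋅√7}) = (-13/2, 8/73] × (-4, -2/9)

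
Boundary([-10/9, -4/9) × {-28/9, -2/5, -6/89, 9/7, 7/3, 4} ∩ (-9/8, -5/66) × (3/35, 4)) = [-10/9, -4/9] × {9/7, 7/3}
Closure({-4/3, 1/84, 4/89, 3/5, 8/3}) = {-4/3, 1/84, 4/89, 3/5, 8/3}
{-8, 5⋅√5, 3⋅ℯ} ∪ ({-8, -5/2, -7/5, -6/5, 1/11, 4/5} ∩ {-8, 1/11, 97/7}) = {-8, 1/11, 5⋅√5, 3⋅ℯ}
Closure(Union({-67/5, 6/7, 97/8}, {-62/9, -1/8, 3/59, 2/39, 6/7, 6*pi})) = {-67/5, -62/9, -1/8, 3/59, 2/39, 6/7, 97/8, 6*pi}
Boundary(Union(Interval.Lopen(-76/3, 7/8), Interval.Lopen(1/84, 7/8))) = {-76/3, 7/8}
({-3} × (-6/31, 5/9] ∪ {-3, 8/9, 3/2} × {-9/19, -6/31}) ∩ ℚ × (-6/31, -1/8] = {-3} × (-6/31, -1/8]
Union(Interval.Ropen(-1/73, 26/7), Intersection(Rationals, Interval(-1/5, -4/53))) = Union(Intersection(Interval(-1/5, -4/53), Rationals), Interval.Ropen(-1/73, 26/7))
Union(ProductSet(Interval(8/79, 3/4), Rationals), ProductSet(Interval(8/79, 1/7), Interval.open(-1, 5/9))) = Union(ProductSet(Interval(8/79, 1/7), Interval.open(-1, 5/9)), ProductSet(Interval(8/79, 3/4), Rationals))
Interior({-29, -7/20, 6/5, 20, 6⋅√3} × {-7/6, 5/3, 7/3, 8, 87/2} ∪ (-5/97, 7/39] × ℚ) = ∅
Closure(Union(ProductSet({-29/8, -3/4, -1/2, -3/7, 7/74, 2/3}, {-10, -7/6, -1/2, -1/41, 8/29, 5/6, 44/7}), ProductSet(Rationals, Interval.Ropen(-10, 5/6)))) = Union(ProductSet({-29/8, -3/4, -1/2, -3/7, 7/74, 2/3}, {-10, -7/6, -1/2, -1/41, 8/29, 5/6, 44/7}), ProductSet(Reals, Interval(-10, 5/6)))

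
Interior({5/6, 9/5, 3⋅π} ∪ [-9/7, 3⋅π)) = (-9/7, 3⋅π)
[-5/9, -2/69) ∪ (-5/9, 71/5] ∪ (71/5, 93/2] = [-5/9, 93/2]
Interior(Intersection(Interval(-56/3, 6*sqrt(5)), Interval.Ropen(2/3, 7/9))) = Interval.open(2/3, 7/9)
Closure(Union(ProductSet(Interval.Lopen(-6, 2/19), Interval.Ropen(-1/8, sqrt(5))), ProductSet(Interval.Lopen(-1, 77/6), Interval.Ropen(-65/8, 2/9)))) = Union(ProductSet({-6}, Interval(-1/8, sqrt(5))), ProductSet({77/6}, Interval(-65/8, 2/9)), ProductSet({-6, 2/19}, Interval(2/9, sqrt(5))), ProductSet({-1, 77/6}, Interval(-65/8, -1/8)), ProductSet(Interval(-6, -1), {-1/8, sqrt(5)}), ProductSet(Interval(-6, 2/19), {sqrt(5)}), ProductSet(Interval.Lopen(-6, 2/19), Interval.Ropen(-1/8, sqrt(5))), ProductSet(Interval(-1, 77/6), {-65/8}), ProductSet(Interval.Lopen(-1, 77/6), Interval.Ropen(-65/8, 2/9)), ProductSet(Interval(2/19, 77/6), {-65/8, 2/9}))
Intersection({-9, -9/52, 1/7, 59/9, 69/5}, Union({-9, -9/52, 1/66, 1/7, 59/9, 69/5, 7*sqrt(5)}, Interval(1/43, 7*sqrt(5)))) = {-9, -9/52, 1/7, 59/9, 69/5}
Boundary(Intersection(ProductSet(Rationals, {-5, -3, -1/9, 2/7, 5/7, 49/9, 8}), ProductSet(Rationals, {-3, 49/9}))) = ProductSet(Reals, {-3, 49/9})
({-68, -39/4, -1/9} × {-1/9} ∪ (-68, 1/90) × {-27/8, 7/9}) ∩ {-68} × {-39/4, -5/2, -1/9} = {-68} × {-1/9}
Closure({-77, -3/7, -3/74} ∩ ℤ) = {-77}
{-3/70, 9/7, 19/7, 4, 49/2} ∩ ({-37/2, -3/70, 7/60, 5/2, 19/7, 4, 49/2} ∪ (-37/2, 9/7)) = {-3/70, 19/7, 4, 49/2}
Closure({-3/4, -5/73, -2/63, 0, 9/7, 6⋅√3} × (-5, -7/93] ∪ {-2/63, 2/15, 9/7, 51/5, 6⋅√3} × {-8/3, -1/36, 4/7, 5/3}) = ({-2/63, 2/15, 9/7, 51/5, 6⋅√3} × {-8/3, -1/36, 4/7, 5/3}) ∪ ({-3/4, -5/73, -2/63, 0, 9/7, 6⋅√3} × [-5, -7/93])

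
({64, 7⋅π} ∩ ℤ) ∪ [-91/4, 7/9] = [-91/4, 7/9] ∪ {64}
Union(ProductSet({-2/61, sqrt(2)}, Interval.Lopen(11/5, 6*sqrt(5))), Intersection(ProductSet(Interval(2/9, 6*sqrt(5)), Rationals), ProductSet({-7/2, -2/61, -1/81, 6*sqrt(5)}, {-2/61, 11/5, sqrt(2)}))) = Union(ProductSet({6*sqrt(5)}, {-2/61, 11/5}), ProductSet({-2/61, sqrt(2)}, Interval.Lopen(11/5, 6*sqrt(5))))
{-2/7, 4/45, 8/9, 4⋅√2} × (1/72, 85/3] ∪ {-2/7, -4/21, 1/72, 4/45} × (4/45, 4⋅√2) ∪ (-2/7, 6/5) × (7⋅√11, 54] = ({-2/7, -4/21, 1/72, 4/45} × (4/45, 4⋅√2)) ∪ ({-2/7, 4/45, 8/9, 4⋅√2} × (1/72, 85/3]) ∪ ((-2/7, 6/5) × (7⋅√11, 54])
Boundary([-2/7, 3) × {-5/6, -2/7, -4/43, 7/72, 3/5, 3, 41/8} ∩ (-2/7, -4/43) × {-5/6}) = [-2/7, -4/43] × {-5/6}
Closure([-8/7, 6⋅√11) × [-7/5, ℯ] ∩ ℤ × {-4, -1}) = {-1, 0, …, 19} × {-1}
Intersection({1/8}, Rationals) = {1/8}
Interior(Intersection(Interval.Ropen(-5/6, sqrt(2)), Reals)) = Interval.open(-5/6, sqrt(2))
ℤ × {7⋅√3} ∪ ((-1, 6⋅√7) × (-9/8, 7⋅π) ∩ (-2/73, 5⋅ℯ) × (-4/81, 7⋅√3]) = (ℤ × {7⋅√3}) ∪ ((-2/73, 5⋅ℯ) × (-4/81, 7⋅√3])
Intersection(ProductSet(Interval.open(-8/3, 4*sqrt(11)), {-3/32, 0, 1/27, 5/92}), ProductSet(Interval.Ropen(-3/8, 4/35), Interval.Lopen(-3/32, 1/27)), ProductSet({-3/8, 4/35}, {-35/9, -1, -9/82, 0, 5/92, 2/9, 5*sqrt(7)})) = ProductSet({-3/8}, {0})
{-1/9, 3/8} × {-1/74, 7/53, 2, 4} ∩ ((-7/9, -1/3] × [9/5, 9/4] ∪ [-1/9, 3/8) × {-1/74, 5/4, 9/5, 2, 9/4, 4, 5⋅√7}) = {-1/9} × {-1/74, 2, 4}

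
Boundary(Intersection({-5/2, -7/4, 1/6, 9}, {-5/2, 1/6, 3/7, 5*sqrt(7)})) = {-5/2, 1/6}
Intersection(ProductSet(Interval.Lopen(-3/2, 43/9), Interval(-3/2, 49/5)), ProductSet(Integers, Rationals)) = ProductSet(Range(-1, 5, 1), Intersection(Interval(-3/2, 49/5), Rationals))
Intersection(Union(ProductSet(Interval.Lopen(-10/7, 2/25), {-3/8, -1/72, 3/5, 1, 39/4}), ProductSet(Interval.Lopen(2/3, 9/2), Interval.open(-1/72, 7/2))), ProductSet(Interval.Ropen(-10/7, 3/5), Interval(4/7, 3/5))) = ProductSet(Interval.Lopen(-10/7, 2/25), {3/5})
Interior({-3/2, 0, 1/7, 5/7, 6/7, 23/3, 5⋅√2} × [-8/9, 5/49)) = ∅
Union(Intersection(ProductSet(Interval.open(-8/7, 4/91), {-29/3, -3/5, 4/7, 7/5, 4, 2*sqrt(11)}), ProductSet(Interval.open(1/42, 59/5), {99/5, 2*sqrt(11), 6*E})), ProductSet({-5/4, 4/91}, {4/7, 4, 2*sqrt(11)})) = Union(ProductSet({-5/4, 4/91}, {4/7, 4, 2*sqrt(11)}), ProductSet(Interval.open(1/42, 4/91), {2*sqrt(11)}))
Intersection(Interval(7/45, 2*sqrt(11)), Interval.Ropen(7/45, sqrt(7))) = Interval.Ropen(7/45, sqrt(7))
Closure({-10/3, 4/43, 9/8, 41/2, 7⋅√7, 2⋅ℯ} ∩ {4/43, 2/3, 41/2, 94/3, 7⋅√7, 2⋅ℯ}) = {4/43, 41/2, 7⋅√7, 2⋅ℯ}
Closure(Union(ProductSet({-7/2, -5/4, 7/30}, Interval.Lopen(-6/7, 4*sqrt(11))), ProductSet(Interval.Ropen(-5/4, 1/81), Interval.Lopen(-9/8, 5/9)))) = Union(ProductSet({-5/4, 1/81}, Interval(-9/8, 5/9)), ProductSet({-7/2, -5/4, 7/30}, Interval(-6/7, 4*sqrt(11))), ProductSet(Interval(-5/4, 1/81), {-9/8, 5/9}), ProductSet(Interval.Ropen(-5/4, 1/81), Interval.Lopen(-9/8, 5/9)))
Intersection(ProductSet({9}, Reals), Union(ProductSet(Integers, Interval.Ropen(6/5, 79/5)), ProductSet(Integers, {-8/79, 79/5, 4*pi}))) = ProductSet({9}, Union({-8/79}, Interval(6/5, 79/5)))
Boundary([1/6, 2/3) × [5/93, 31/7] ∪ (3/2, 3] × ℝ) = ({3/2, 3} × ℝ) ∪ ({1/6, 2/3} × [5/93, 31/7]) ∪ ([1/6, 2/3] × {5/93, 31/7})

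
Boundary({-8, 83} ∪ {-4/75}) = {-8, -4/75, 83}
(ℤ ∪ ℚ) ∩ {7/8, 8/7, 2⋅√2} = {7/8, 8/7}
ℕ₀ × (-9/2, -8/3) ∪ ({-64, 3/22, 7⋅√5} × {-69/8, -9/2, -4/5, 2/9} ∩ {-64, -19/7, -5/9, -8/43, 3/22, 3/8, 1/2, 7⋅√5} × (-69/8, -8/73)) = (ℕ₀ × (-9/2, -8/3)) ∪ ({-64, 3/22, 7⋅√5} × {-9/2, -4/5})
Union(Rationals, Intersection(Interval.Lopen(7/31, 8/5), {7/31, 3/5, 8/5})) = Rationals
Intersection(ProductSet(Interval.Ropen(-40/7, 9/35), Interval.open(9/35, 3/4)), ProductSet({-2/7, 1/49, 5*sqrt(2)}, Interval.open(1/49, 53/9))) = ProductSet({-2/7, 1/49}, Interval.open(9/35, 3/4))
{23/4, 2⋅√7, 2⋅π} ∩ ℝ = {23/4, 2⋅√7, 2⋅π}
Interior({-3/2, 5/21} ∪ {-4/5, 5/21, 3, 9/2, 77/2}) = ∅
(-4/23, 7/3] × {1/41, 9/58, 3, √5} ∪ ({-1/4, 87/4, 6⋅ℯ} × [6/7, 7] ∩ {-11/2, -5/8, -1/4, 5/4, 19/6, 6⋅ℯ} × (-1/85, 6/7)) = (-4/23, 7/3] × {1/41, 9/58, 3, √5}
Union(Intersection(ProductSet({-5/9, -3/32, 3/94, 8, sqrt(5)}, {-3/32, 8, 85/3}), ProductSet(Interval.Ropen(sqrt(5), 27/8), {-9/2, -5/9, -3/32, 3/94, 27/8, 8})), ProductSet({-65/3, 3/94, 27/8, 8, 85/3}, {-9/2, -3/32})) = Union(ProductSet({sqrt(5)}, {-3/32, 8}), ProductSet({-65/3, 3/94, 27/8, 8, 85/3}, {-9/2, -3/32}))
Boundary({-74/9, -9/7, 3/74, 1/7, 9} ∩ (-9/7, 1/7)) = {3/74}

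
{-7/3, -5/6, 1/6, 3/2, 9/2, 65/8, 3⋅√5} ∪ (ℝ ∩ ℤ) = ℤ ∪ {-7/3, -5/6, 1/6, 3/2, 9/2, 65/8, 3⋅√5}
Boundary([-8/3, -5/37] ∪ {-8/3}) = {-8/3, -5/37}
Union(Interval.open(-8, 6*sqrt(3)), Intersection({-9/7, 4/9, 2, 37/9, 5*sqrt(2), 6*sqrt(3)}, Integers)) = Interval.open(-8, 6*sqrt(3))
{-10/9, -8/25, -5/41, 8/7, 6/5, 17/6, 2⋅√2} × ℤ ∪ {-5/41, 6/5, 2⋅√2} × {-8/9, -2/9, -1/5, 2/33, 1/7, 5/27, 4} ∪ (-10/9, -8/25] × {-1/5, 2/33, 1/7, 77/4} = ((-10/9, -8/25] × {-1/5, 2/33, 1/7, 77/4}) ∪ ({-10/9, -8/25, -5/41, 8/7, 6/5, 17/6, 2⋅√2} × ℤ) ∪ ({-5/41, 6/5, 2⋅√2} × {-8/9, -2/9, -1/5, 2/33, 1/7, 5/27, 4})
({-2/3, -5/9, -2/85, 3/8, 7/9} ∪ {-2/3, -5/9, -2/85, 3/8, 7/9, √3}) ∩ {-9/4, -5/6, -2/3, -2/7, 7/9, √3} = {-2/3, 7/9, √3}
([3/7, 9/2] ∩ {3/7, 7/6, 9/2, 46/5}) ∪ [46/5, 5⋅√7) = {3/7, 7/6, 9/2} ∪ [46/5, 5⋅√7)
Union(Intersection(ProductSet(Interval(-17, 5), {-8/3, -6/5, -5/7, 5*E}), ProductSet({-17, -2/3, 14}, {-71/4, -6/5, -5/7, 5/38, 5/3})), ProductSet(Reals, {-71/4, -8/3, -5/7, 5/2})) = Union(ProductSet({-17, -2/3}, {-6/5, -5/7}), ProductSet(Reals, {-71/4, -8/3, -5/7, 5/2}))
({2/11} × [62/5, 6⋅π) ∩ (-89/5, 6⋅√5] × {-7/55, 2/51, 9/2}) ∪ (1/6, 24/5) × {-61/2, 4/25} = (1/6, 24/5) × {-61/2, 4/25}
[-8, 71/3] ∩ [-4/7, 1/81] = [-4/7, 1/81]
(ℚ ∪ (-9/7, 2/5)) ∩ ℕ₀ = ℕ₀ ∪ {0}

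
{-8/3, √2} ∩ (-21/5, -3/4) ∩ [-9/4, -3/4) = ∅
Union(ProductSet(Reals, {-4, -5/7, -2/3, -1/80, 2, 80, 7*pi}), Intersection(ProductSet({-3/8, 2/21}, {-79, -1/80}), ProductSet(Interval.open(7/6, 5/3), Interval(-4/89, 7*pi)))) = ProductSet(Reals, {-4, -5/7, -2/3, -1/80, 2, 80, 7*pi})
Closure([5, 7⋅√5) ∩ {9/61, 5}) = {5}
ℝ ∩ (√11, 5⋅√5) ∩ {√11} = ∅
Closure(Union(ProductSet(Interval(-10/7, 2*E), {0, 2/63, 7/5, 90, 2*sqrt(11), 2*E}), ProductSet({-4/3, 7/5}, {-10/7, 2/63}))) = Union(ProductSet({-4/3, 7/5}, {-10/7, 2/63}), ProductSet(Interval(-10/7, 2*E), {0, 2/63, 7/5, 90, 2*sqrt(11), 2*E}))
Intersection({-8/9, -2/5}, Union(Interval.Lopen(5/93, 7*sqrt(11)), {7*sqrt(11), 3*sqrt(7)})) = EmptySet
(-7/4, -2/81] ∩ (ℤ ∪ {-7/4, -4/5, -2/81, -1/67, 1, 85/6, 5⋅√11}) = {-1} ∪ {-4/5, -2/81}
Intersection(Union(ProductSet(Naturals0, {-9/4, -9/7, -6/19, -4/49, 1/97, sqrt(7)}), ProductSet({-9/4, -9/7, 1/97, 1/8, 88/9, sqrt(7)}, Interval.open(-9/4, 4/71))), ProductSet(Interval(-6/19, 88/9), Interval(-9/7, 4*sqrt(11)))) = Union(ProductSet({1/97, 1/8, 88/9, sqrt(7)}, Interval.Ropen(-9/7, 4/71)), ProductSet(Range(0, 10, 1), {-9/7, -6/19, -4/49, 1/97, sqrt(7)}))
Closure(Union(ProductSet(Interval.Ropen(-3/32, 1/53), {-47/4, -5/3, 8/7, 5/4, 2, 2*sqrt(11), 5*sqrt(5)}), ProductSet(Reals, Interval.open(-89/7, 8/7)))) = Union(ProductSet(Interval(-3/32, 1/53), {8/7, 5/4, 2, 2*sqrt(11), 5*sqrt(5)}), ProductSet(Interval.Ropen(-3/32, 1/53), {-47/4, -5/3, 8/7, 5/4, 2, 2*sqrt(11), 5*sqrt(5)}), ProductSet(Reals, Interval(-89/7, 8/7)))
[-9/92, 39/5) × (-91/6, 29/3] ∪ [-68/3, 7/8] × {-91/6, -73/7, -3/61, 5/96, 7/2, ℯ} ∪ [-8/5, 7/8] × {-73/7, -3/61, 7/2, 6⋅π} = ([-9/92, 39/5) × (-91/6, 29/3]) ∪ ([-68/3, 7/8] × {-91/6, -73/7, -3/61, 5/96, 7/2, ℯ}) ∪ ([-8/5, 7/8] × {-73/7, -3/61, 7/2, 6⋅π})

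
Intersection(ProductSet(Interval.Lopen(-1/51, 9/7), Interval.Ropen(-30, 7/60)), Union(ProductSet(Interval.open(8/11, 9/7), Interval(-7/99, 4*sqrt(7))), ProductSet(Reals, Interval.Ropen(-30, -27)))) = Union(ProductSet(Interval.Lopen(-1/51, 9/7), Interval.Ropen(-30, -27)), ProductSet(Interval.open(8/11, 9/7), Interval.Ropen(-7/99, 7/60)))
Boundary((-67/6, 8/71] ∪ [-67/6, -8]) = {-67/6, 8/71}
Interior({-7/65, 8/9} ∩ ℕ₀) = ∅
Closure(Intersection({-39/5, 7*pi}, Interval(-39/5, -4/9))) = {-39/5}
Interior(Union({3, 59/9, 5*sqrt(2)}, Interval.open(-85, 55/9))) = Interval.open(-85, 55/9)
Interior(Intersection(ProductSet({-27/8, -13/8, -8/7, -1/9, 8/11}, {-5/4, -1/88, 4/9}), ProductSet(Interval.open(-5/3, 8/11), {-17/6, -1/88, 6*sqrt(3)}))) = EmptySet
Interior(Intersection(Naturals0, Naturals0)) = EmptySet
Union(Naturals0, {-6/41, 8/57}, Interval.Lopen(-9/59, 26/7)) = Union(Interval.Lopen(-9/59, 26/7), Naturals0)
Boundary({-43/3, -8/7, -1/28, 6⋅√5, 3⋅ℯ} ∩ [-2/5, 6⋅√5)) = {-1/28, 3⋅ℯ}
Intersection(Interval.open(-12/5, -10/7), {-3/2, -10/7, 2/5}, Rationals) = {-3/2}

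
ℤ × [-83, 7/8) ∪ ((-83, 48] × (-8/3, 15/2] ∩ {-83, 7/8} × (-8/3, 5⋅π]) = (ℤ × [-83, 7/8)) ∪ ({7/8} × (-8/3, 15/2])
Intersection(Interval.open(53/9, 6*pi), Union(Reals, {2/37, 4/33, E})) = Interval.open(53/9, 6*pi)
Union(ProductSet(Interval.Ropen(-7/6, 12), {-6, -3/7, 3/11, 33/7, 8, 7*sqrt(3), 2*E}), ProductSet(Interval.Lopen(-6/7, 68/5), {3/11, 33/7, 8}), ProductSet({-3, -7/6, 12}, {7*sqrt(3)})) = Union(ProductSet({-3, -7/6, 12}, {7*sqrt(3)}), ProductSet(Interval.Ropen(-7/6, 12), {-6, -3/7, 3/11, 33/7, 8, 7*sqrt(3), 2*E}), ProductSet(Interval.Lopen(-6/7, 68/5), {3/11, 33/7, 8}))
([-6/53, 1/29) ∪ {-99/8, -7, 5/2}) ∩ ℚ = {-99/8, -7, 5/2} ∪ (ℚ ∩ [-6/53, 1/29))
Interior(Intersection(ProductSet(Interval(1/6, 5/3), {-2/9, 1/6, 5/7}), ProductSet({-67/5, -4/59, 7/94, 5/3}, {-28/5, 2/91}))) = EmptySet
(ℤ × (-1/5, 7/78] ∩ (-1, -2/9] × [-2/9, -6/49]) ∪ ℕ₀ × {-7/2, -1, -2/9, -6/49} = ℕ₀ × {-7/2, -1, -2/9, -6/49}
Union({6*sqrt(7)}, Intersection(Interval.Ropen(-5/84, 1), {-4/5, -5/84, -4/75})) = {-5/84, -4/75, 6*sqrt(7)}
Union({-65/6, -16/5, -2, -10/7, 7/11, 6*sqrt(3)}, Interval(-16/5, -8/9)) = Union({-65/6, 7/11, 6*sqrt(3)}, Interval(-16/5, -8/9))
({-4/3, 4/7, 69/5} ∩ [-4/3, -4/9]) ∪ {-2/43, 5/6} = {-4/3, -2/43, 5/6}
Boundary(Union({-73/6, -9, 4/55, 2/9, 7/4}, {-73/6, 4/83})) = {-73/6, -9, 4/83, 4/55, 2/9, 7/4}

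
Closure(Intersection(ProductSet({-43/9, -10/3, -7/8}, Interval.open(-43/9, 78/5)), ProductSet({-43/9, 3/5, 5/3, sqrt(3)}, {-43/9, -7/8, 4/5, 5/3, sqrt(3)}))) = ProductSet({-43/9}, {-7/8, 4/5, 5/3, sqrt(3)})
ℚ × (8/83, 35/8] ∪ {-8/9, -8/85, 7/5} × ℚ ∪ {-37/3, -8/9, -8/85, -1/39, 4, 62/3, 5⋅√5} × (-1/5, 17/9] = ({-8/9, -8/85, 7/5} × ℚ) ∪ (ℚ × (8/83, 35/8]) ∪ ({-37/3, -8/9, -8/85, -1/39, 4, 62/3, 5⋅√5} × (-1/5, 17/9])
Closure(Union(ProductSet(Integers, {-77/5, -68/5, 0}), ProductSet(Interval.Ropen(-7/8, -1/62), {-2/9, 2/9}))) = Union(ProductSet(Integers, {-77/5, -68/5, 0}), ProductSet(Interval(-7/8, -1/62), {-2/9, 2/9}))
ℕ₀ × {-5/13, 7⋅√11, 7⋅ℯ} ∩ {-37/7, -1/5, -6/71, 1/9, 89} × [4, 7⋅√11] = {89} × {7⋅√11, 7⋅ℯ}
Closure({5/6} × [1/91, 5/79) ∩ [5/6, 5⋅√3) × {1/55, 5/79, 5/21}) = {5/6} × {1/55}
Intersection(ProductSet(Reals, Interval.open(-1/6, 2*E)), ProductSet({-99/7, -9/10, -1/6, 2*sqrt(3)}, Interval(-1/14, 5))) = ProductSet({-99/7, -9/10, -1/6, 2*sqrt(3)}, Interval(-1/14, 5))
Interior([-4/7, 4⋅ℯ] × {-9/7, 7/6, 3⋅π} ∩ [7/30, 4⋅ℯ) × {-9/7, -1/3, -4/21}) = ∅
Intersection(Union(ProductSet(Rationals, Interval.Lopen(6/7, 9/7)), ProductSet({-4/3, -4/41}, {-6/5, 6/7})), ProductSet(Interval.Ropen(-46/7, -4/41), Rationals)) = Union(ProductSet({-4/3}, {-6/5, 6/7}), ProductSet(Intersection(Interval.Ropen(-46/7, -4/41), Rationals), Intersection(Interval.Lopen(6/7, 9/7), Rationals)))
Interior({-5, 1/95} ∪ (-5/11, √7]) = (-5/11, √7)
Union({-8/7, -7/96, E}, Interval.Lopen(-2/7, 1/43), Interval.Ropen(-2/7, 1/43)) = Union({-8/7, E}, Interval(-2/7, 1/43))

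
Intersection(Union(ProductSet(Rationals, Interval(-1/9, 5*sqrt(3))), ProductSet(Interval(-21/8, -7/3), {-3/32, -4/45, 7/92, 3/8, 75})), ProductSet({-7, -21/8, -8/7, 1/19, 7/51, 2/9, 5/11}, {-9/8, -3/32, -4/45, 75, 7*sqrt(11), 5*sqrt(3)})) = Union(ProductSet({-21/8}, {-3/32, -4/45, 75}), ProductSet({-7, -21/8, -8/7, 1/19, 7/51, 2/9, 5/11}, {-3/32, -4/45, 5*sqrt(3)}))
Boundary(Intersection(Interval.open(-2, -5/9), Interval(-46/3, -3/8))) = {-2, -5/9}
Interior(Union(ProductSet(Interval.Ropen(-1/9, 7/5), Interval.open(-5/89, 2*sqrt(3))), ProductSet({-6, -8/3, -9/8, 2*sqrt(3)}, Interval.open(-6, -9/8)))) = ProductSet(Interval.open(-1/9, 7/5), Interval.open(-5/89, 2*sqrt(3)))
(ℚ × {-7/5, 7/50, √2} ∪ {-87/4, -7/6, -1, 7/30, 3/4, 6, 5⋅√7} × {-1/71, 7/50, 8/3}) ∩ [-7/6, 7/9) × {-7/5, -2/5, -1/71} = ({-7/6, -1, 7/30, 3/4} × {-1/71}) ∪ ((ℚ ∩ [-7/6, 7/9)) × {-7/5})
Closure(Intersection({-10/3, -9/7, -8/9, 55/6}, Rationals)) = {-10/3, -9/7, -8/9, 55/6}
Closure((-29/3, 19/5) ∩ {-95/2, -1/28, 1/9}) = {-1/28, 1/9}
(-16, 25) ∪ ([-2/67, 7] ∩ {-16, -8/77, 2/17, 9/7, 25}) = (-16, 25)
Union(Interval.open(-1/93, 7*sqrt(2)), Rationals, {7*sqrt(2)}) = Union(Interval(-1/93, 7*sqrt(2)), Rationals)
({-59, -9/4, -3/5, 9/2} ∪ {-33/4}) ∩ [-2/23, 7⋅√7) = {9/2}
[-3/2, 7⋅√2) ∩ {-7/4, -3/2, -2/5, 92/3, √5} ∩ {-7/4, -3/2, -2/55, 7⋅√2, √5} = {-3/2, √5}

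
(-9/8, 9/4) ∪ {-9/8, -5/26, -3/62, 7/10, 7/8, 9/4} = [-9/8, 9/4]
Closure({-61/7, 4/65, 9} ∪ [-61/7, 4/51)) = [-61/7, 4/51] ∪ {9}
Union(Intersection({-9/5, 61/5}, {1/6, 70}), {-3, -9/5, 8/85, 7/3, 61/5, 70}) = {-3, -9/5, 8/85, 7/3, 61/5, 70}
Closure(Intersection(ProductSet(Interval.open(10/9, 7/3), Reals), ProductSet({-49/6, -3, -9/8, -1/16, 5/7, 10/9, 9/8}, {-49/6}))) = ProductSet({9/8}, {-49/6})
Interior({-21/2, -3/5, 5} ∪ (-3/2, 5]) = (-3/2, 5)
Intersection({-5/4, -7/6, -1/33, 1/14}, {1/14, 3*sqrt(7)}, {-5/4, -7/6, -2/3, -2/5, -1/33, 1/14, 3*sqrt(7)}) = {1/14}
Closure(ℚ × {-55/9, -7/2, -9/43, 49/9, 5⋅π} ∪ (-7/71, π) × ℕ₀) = ([-7/71, π] × ℕ₀) ∪ (ℝ × {-55/9, -7/2, -9/43, 49/9, 5⋅π})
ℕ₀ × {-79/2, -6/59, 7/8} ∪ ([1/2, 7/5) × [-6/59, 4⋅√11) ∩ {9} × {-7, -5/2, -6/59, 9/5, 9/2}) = ℕ₀ × {-79/2, -6/59, 7/8}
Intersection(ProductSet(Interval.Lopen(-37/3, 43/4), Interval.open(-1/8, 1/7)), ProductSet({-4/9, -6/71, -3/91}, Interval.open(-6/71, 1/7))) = ProductSet({-4/9, -6/71, -3/91}, Interval.open(-6/71, 1/7))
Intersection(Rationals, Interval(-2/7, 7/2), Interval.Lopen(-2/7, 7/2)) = Intersection(Interval.Lopen(-2/7, 7/2), Rationals)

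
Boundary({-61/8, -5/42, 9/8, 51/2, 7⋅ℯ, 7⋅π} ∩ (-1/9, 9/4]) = {9/8}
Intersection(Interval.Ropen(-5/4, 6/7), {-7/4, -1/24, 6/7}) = {-1/24}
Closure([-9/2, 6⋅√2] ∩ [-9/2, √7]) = [-9/2, √7]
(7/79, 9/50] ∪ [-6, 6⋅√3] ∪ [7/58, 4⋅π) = [-6, 4⋅π)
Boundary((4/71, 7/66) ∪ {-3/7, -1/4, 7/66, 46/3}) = {-3/7, -1/4, 4/71, 7/66, 46/3}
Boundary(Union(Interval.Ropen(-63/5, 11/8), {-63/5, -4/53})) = {-63/5, 11/8}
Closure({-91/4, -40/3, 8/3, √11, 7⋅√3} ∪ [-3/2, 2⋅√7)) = {-91/4, -40/3, 7⋅√3} ∪ [-3/2, 2⋅√7]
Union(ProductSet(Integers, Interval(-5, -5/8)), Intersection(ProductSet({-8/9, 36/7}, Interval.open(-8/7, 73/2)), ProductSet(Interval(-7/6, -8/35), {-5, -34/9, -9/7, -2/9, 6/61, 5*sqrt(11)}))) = Union(ProductSet({-8/9}, {-2/9, 6/61, 5*sqrt(11)}), ProductSet(Integers, Interval(-5, -5/8)))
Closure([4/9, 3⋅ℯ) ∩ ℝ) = [4/9, 3⋅ℯ]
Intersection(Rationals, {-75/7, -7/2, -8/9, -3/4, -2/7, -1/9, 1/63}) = {-75/7, -7/2, -8/9, -3/4, -2/7, -1/9, 1/63}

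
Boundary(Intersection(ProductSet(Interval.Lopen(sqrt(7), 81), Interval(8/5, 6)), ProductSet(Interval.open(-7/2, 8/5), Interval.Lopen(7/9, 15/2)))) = EmptySet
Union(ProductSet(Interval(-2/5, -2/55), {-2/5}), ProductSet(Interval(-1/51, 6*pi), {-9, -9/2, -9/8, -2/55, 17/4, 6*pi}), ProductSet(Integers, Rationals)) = Union(ProductSet(Integers, Rationals), ProductSet(Interval(-2/5, -2/55), {-2/5}), ProductSet(Interval(-1/51, 6*pi), {-9, -9/2, -9/8, -2/55, 17/4, 6*pi}))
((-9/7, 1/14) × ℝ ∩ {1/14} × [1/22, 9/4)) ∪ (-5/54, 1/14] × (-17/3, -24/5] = (-5/54, 1/14] × (-17/3, -24/5]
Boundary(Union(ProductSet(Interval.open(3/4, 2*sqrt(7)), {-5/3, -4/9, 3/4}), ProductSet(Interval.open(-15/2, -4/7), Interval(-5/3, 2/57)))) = Union(ProductSet({-15/2, -4/7}, Interval(-5/3, 2/57)), ProductSet(Interval(-15/2, -4/7), {-5/3, 2/57}), ProductSet(Interval(3/4, 2*sqrt(7)), {-5/3, -4/9, 3/4}))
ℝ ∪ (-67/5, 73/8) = (-∞, ∞)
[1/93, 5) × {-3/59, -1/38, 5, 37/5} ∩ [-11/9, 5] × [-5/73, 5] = [1/93, 5) × {-3/59, -1/38, 5}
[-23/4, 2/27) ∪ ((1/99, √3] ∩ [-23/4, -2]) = [-23/4, 2/27)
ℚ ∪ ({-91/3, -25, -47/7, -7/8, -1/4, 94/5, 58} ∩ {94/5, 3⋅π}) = ℚ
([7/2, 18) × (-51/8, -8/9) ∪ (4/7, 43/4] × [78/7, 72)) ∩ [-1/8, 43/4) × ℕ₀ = (4/7, 43/4) × {12, 13, …, 71}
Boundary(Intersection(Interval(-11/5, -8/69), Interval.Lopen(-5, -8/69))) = {-11/5, -8/69}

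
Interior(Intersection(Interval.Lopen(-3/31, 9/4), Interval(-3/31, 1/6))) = Interval.open(-3/31, 1/6)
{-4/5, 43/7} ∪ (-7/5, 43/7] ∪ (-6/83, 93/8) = (-7/5, 93/8)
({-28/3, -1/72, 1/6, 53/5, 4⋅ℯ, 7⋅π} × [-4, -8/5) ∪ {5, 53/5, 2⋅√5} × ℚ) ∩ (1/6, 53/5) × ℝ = {5, 2⋅√5} × ℚ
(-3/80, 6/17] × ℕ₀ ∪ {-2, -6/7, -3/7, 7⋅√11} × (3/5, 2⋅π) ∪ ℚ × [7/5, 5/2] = ((-3/80, 6/17] × ℕ₀) ∪ (ℚ × [7/5, 5/2]) ∪ ({-2, -6/7, -3/7, 7⋅√11} × (3/5, 2⋅π))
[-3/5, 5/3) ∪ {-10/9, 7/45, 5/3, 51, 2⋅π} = {-10/9, 51, 2⋅π} ∪ [-3/5, 5/3]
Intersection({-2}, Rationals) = {-2}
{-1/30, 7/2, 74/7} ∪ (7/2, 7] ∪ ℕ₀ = {-1/30, 74/7} ∪ ℕ₀ ∪ [7/2, 7]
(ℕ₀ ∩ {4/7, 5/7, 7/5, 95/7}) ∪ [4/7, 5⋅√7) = [4/7, 5⋅√7)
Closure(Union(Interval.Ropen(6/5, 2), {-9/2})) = Union({-9/2}, Interval(6/5, 2))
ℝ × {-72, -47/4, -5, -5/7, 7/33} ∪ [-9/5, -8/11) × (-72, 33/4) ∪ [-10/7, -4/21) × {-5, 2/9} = (ℝ × {-72, -47/4, -5, -5/7, 7/33}) ∪ ([-10/7, -4/21) × {-5, 2/9}) ∪ ([-9/5, -8/11) × (-72, 33/4))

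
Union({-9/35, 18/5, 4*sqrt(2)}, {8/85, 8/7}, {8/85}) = {-9/35, 8/85, 8/7, 18/5, 4*sqrt(2)}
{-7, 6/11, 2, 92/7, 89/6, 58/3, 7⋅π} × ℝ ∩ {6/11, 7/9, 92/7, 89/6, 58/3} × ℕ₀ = {6/11, 92/7, 89/6, 58/3} × ℕ₀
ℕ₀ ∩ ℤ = ℕ₀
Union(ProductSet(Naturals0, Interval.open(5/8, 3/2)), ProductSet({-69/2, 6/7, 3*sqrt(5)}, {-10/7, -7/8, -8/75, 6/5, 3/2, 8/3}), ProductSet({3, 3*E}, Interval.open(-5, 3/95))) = Union(ProductSet({3, 3*E}, Interval.open(-5, 3/95)), ProductSet({-69/2, 6/7, 3*sqrt(5)}, {-10/7, -7/8, -8/75, 6/5, 3/2, 8/3}), ProductSet(Naturals0, Interval.open(5/8, 3/2)))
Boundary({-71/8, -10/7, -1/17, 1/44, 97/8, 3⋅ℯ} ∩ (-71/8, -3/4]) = {-10/7}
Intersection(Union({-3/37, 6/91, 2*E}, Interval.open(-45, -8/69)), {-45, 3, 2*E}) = {2*E}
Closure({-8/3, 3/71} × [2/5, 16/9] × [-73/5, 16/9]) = {-8/3, 3/71} × [2/5, 16/9] × [-73/5, 16/9]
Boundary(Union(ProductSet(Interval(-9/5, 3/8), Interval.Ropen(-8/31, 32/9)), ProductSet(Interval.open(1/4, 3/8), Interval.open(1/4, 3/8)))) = Union(ProductSet({-9/5, 3/8}, Interval(-8/31, 32/9)), ProductSet(Interval(-9/5, 3/8), {-8/31, 32/9}))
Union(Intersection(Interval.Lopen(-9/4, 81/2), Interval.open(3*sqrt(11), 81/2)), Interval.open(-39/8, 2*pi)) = Union(Interval.open(-39/8, 2*pi), Interval.open(3*sqrt(11), 81/2))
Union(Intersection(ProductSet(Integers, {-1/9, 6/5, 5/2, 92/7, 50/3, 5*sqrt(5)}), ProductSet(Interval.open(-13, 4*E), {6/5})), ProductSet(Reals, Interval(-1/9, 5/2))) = ProductSet(Reals, Interval(-1/9, 5/2))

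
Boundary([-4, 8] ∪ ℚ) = (-∞, -4] ∪ [8, ∞)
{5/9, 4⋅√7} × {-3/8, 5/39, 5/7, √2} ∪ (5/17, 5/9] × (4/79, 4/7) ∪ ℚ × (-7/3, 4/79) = (ℚ × (-7/3, 4/79)) ∪ ((5/17, 5/9] × (4/79, 4/7)) ∪ ({5/9, 4⋅√7} × {-3/8, 5/39, 5/7, √2})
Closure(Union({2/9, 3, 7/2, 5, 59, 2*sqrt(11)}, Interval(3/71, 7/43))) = Union({2/9, 3, 7/2, 5, 59, 2*sqrt(11)}, Interval(3/71, 7/43))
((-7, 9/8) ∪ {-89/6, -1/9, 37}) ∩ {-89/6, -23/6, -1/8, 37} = {-89/6, -23/6, -1/8, 37}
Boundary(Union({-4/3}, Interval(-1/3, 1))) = {-4/3, -1/3, 1}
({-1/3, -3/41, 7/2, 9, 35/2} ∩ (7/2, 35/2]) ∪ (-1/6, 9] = (-1/6, 9] ∪ {35/2}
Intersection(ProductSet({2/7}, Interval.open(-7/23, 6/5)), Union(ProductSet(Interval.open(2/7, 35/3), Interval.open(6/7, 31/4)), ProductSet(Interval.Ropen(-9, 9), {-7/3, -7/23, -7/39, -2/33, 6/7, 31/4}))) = ProductSet({2/7}, {-7/39, -2/33, 6/7})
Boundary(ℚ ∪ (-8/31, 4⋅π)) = (-∞, -8/31] ∪ [4⋅π, ∞)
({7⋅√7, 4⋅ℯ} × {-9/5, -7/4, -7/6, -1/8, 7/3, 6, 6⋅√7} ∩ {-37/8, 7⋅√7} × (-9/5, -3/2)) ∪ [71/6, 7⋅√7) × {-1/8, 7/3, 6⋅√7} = ({7⋅√7} × {-7/4}) ∪ ([71/6, 7⋅√7) × {-1/8, 7/3, 6⋅√7})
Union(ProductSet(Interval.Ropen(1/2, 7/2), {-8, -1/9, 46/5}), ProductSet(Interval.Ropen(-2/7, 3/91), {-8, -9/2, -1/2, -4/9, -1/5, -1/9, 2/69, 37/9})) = Union(ProductSet(Interval.Ropen(-2/7, 3/91), {-8, -9/2, -1/2, -4/9, -1/5, -1/9, 2/69, 37/9}), ProductSet(Interval.Ropen(1/2, 7/2), {-8, -1/9, 46/5}))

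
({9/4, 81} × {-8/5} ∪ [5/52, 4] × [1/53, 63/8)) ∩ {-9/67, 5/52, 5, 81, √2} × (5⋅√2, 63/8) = {5/52, √2} × (5⋅√2, 63/8)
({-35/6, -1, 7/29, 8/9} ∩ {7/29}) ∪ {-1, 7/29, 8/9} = {-1, 7/29, 8/9}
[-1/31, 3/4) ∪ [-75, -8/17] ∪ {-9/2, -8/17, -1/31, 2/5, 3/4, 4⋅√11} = [-75, -8/17] ∪ [-1/31, 3/4] ∪ {4⋅√11}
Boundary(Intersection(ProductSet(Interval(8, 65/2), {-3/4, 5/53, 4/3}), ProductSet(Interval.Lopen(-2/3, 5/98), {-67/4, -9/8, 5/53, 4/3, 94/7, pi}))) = EmptySet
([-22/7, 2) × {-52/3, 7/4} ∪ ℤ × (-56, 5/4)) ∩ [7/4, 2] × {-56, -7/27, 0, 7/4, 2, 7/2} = ([7/4, 2) × {7/4}) ∪ ({2} × {-7/27, 0})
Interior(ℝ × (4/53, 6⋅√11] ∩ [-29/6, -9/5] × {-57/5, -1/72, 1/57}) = ∅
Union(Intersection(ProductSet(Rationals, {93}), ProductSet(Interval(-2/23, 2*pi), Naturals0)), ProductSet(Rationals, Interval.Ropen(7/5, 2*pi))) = Union(ProductSet(Intersection(Interval(-2/23, 2*pi), Rationals), {93}), ProductSet(Rationals, Interval.Ropen(7/5, 2*pi)))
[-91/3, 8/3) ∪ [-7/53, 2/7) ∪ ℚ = ℚ ∪ [-91/3, 8/3]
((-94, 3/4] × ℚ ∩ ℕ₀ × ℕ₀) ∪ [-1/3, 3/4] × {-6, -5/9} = ({0} × ℕ₀) ∪ ([-1/3, 3/4] × {-6, -5/9})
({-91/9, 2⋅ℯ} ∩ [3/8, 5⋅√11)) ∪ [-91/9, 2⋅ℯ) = [-91/9, 2⋅ℯ]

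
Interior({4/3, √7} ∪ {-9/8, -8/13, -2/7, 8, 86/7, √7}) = ∅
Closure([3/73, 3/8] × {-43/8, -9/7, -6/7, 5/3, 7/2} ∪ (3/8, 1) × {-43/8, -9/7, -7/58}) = ([3/8, 1] × {-43/8, -9/7, -7/58}) ∪ ([3/73, 3/8] × {-43/8, -9/7, -6/7, 5/3, 7/2})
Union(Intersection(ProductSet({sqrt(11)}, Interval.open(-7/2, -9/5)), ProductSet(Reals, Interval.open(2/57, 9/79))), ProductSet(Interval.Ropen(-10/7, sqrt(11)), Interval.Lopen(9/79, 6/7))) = ProductSet(Interval.Ropen(-10/7, sqrt(11)), Interval.Lopen(9/79, 6/7))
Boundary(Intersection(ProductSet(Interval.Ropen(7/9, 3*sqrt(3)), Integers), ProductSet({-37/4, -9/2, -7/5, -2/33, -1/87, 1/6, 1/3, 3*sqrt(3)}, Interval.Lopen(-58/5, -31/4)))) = EmptySet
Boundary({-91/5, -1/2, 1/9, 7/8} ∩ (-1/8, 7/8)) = {1/9}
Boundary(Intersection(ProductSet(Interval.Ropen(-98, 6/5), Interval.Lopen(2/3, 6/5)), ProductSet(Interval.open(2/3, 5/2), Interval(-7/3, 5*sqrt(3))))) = Union(ProductSet({2/3, 6/5}, Interval(2/3, 6/5)), ProductSet(Interval(2/3, 6/5), {2/3, 6/5}))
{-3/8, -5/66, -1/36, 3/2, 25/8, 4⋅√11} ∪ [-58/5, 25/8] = [-58/5, 25/8] ∪ {4⋅√11}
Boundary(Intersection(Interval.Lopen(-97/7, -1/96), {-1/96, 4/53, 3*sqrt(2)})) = {-1/96}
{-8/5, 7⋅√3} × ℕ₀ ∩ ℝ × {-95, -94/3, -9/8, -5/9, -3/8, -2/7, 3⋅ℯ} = ∅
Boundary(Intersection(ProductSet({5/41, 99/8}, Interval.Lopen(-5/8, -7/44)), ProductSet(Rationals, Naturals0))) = EmptySet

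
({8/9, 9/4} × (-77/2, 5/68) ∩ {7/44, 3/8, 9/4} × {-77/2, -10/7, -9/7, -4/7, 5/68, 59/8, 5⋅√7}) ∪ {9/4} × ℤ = {9/4} × (ℤ ∪ {-10/7, -9/7, -4/7})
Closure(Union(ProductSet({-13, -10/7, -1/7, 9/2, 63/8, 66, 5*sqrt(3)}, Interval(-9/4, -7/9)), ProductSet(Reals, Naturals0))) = Union(ProductSet({-13, -10/7, -1/7, 9/2, 63/8, 66, 5*sqrt(3)}, Interval(-9/4, -7/9)), ProductSet(Reals, Naturals0))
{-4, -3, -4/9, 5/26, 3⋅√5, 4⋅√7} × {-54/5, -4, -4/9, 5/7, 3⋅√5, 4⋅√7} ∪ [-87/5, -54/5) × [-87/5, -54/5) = ([-87/5, -54/5) × [-87/5, -54/5)) ∪ ({-4, -3, -4/9, 5/26, 3⋅√5, 4⋅√7} × {-54/5, -4, -4/9, 5/7, 3⋅√5, 4⋅√7})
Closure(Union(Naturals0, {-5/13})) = Union({-5/13}, Naturals0)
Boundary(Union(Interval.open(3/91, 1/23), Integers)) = Union(Complement(Integers, Interval.open(3/91, 1/23)), {3/91, 1/23})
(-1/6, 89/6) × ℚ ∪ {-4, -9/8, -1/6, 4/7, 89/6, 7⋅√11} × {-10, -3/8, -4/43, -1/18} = ((-1/6, 89/6) × ℚ) ∪ ({-4, -9/8, -1/6, 4/7, 89/6, 7⋅√11} × {-10, -3/8, -4/43, -1/18})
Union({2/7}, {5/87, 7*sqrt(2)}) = {5/87, 2/7, 7*sqrt(2)}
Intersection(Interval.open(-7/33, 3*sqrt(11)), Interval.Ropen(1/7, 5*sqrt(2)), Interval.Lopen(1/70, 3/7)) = Interval(1/7, 3/7)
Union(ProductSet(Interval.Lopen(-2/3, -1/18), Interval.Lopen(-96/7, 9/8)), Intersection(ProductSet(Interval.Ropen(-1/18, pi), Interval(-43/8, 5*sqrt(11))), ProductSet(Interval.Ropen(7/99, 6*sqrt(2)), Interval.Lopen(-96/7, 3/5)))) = Union(ProductSet(Interval.Lopen(-2/3, -1/18), Interval.Lopen(-96/7, 9/8)), ProductSet(Interval.Ropen(7/99, pi), Interval(-43/8, 3/5)))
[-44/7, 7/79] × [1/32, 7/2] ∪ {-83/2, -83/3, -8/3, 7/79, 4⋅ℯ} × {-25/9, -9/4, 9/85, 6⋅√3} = ([-44/7, 7/79] × [1/32, 7/2]) ∪ ({-83/2, -83/3, -8/3, 7/79, 4⋅ℯ} × {-25/9, -9/4, 9/85, 6⋅√3})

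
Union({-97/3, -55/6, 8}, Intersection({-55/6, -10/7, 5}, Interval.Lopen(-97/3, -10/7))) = {-97/3, -55/6, -10/7, 8}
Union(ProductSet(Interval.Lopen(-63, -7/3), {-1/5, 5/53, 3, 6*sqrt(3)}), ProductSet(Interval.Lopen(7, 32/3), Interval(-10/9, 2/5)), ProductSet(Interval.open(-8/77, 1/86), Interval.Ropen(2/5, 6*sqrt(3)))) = Union(ProductSet(Interval.Lopen(-63, -7/3), {-1/5, 5/53, 3, 6*sqrt(3)}), ProductSet(Interval.open(-8/77, 1/86), Interval.Ropen(2/5, 6*sqrt(3))), ProductSet(Interval.Lopen(7, 32/3), Interval(-10/9, 2/5)))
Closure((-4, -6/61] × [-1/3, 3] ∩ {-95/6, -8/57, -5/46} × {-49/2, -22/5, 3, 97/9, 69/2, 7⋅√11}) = {-8/57, -5/46} × {3}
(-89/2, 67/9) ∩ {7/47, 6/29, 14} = {7/47, 6/29}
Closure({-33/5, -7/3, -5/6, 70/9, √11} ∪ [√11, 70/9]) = {-33/5, -7/3, -5/6} ∪ [√11, 70/9]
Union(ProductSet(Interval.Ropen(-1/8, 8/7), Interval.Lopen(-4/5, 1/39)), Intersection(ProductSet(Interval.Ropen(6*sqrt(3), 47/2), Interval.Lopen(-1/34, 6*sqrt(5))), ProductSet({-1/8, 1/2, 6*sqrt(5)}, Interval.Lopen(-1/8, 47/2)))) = Union(ProductSet({6*sqrt(5)}, Interval.Lopen(-1/34, 6*sqrt(5))), ProductSet(Interval.Ropen(-1/8, 8/7), Interval.Lopen(-4/5, 1/39)))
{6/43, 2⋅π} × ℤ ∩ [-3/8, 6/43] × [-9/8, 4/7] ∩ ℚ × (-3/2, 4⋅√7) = {6/43} × {-1, 0}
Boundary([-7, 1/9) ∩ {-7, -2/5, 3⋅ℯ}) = {-7, -2/5}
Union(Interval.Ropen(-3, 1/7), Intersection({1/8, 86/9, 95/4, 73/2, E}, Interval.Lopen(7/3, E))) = Union({E}, Interval.Ropen(-3, 1/7))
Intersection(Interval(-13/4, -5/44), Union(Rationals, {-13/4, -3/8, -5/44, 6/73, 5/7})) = Intersection(Interval(-13/4, -5/44), Rationals)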